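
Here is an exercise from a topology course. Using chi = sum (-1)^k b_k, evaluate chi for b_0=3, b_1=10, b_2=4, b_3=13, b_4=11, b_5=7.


chi = sum_k (-1)^k b_k.
= (3) + (-10) + (4) + (-13) + (11) + (-7)
= -12

-12


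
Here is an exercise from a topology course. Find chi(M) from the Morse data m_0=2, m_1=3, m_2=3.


Morse theory: chi(M) = sum_k (-1)^k m_k where m_k = #(index-k critical points).
= (2) + (-3) + (3) = 2

2


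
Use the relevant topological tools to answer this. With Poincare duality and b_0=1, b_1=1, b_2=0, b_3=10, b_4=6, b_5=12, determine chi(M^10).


By Poincare duality b_k = b_{10-k}, so full Betti numbers: b_0=1, b_1=1, b_2=0, b_3=10, b_4=6, b_5=12, b_6=6, b_7=10, b_8=0, b_9=1, b_10=1.
chi = sum (-1)^k b_k = -20

-20


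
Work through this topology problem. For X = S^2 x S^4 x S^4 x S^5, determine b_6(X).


Each S^d has Poincare polynomial 1 + t^d.
The product S^2 x S^4 x S^4 x S^5 has Poincare polynomial prod(1+t^d_i).
Expanding: b_0=1, b_2=1, b_4=2, b_5=1, b_6=2, b_7=1, b_8=1, b_9=2, b_10=1, b_11=2, b_13=1, b_15=1.
b_6 = 2

2


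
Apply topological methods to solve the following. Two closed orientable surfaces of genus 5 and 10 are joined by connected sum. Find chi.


chi(Sigma_5) = 2 - 2*5 = -8
chi(Sigma_10) = 2 - 2*10 = -18
For surfaces: chi(A#B) = chi(A) + chi(B) - 2.
chi = -8 + -18 - 2 = -28

-28


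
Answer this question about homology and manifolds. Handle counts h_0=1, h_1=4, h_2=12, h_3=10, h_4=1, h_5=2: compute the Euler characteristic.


Handles of index k contribute (-1)^k to chi (same as CW cells).
chi = (1) + (-4) + (12) + (-10) + (1) + (-2) = -2

-2


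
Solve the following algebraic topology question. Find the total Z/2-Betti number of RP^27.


H^k(RP^27; Z/2) = Z/2 for each 0 <= k <= 27.
Total dimension = 27 + 1 = 28

28


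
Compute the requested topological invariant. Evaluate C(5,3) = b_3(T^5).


By the Kunneth formula, b_k(T^n) = C(n,k).
b_3(T^5) = C(5,3).
C(5,3) = 5!/(3!*2!) = 10

10


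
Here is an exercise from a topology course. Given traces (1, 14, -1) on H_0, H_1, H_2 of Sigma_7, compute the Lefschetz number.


L(f) = tr(f_0*) - tr(f_1*) + tr(f_2*).
= 1 - (14) + (-1)
= -14

-14


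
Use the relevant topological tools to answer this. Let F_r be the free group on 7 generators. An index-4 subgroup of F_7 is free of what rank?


Nielsen-Schreier: an index-n subgroup of F_r is free of rank 1 + n(r-1).
Equivalently: chi(cover) = n*chi(base); chi(vee_r S^1) = 1 - 7 = -6.
chi(E) = 4*(-6) = -24; rank = 1 - chi(E) = 1 - (-24) = 25.
rank = 1 + 4*(7-1) = 1 + 24 = 25

25


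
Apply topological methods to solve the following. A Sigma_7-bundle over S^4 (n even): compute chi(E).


chi(S^4) = 2 (n even), chi(Sigma_7) = 2 - 2*7 = -12.
chi(E) = 2 * (-12) = -24

-24


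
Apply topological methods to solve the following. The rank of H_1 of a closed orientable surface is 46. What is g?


For a closed orientable surface: b_1 = 2g.
46 = 2g
g = 46 / 2 = 23

23


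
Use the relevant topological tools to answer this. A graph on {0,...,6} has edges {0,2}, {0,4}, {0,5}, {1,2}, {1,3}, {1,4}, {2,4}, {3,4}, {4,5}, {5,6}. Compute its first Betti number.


b_1 = E - V + (number of components).
E = 10, V = 7, components = 1.
b_1 = 10 - 7 + 1 = 4

4


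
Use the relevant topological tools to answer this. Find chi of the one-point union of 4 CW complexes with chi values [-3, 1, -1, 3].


chi(A v B) = chi(A) + chi(B) - 1 (one point identified).
For 4 spaces: chi = (sum chi_i) - (4 - 1).
sum = 0; chi = 0 - 3 = -3

-3


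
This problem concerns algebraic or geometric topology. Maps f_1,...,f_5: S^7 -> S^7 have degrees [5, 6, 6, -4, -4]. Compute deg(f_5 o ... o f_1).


Degree is multiplicative: deg(composition) = product of degrees.
= (5) * (6) * (6) * (-4) * (-4) = 2880

2880


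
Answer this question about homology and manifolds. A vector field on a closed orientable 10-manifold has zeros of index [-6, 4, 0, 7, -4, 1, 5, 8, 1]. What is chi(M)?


Poincare-Hopf: chi(M) = sum of indices of zeros.
chi = (-6) + (4) + (0) + (7) + (-4) + (1) + (5) + (8) + (1) = 16

16


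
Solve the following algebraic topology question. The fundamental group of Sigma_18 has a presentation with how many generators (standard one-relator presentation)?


Standard presentation: pi_1(Sigma_g) = <a_1,b_1,...,a_g,b_g | [a_1,b_1]...[a_g,b_g] = 1>.
Number of generators = 2g = 2*18 = 36

36


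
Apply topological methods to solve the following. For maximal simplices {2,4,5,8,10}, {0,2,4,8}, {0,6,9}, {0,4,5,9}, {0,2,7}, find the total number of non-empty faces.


Each maximal simplex on m vertices has 2^m - 1 nonempty faces.
Take the union (dedupe shared faces).
Total distinct faces = 57

57


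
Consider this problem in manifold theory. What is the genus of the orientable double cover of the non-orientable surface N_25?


chi(N_25) = 2 - 25 = -23.
Double cover: chi(Sigma_g) = 2 * chi(N_25) = 2*(-23) = -46.
2 - 2g = -46, so g = (2 - (-46))/2 = 48/2 = 24

24


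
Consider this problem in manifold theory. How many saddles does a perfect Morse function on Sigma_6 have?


A perfect Morse function has m_k = b_k.
For Sigma_6: b_0=1, b_1=2g=12, b_2=1.
Saddles m_1 = 2g = 12

12


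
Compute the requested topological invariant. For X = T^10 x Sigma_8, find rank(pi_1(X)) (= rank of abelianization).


pi_1(A x B) = pi_1(A) x pi_1(B); rank of abelianization = b_1.
b_1(T^10) = 10, b_1(Sigma_8) = 2*8 = 16.
b_1(product) = 10 + 16 = 26

26


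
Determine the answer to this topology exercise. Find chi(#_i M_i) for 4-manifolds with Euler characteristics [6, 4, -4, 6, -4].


For n-manifolds: chi(A#B) = chi(A) + chi(B) - chi(S^4).
chi(S^4) = 1 + (-1)^4 = 2.
chi(#) = (sum chi_i) - (5-1)*chi(S^4) = 8 - 4*2 = 0

0


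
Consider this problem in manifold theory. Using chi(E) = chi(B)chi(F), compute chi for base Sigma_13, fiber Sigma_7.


For a fiber bundle F -> E -> B (with CW structure): chi(E) = chi(B) * chi(F).
chi(Sigma_13) = -24, chi(Sigma_7) = -12.
chi(E) = (-24) * (-12) = 288

288


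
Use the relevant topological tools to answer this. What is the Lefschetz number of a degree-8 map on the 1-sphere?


On S^1: L(f) = tr(f_0*) + (-1)^1 tr(f_1*) = 1 + (-1)^1 * deg(f).
L(f) = 1 + (-1)^1 * 8 = 1 + -8 = -7

-7


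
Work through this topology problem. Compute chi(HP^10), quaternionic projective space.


HP^10 has one cell in each dimension 0, 4, ..., 4*10 (10+1 cells, all even-dim).
chi = 10 + 1 = 11

11


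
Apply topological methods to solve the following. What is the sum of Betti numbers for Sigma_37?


For Sigma_37: b_0 = 1, b_1 = 2g = 74, b_2 = 1.
Total = 1 + 74 + 1 = 76

76


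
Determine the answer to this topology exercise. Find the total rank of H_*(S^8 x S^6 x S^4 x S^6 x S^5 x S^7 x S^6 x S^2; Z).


Total Betti number is multiplicative under products.
Each S^d (d>=1) has total Betti number 2.
There are 8 sphere factors.
Total = 2^8 = 256

256


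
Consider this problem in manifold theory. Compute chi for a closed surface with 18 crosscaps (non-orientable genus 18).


For a non-orientable closed surface with k crosscaps: chi = 2 - k.
Here k = 18.
chi = 2 - 18 = -16

-16


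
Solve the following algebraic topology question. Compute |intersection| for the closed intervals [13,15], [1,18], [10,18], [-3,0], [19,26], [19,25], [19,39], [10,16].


Intersection = [max(a_i), min(b_i)] = [19, 0].
Since 19 > 0, the intersection is empty.
Length = 0

0


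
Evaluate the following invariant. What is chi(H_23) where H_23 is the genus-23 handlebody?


A genus-g handlebody deformation retracts to a wedge of g circles.
chi(vee_g S^1) = 1 - g.
chi(H_23) = 1 - 23 = -22

-22


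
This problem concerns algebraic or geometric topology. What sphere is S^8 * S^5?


Join of spheres: S^m * S^n = S^{m+n+1}.
dim = 8 + 5 + 1 = 14

14


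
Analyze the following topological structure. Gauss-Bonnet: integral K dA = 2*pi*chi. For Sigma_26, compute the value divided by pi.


Gauss-Bonnet: integral K dA = 2*pi*chi(M).
chi(Sigma_26) = 2 - 2*26 = -50.
(integral K dA)/pi = 2*chi = 2*(-50) = -100

-100


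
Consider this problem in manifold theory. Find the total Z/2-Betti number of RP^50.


H^k(RP^50; Z/2) = Z/2 for each 0 <= k <= 50.
Total dimension = 50 + 1 = 51

51


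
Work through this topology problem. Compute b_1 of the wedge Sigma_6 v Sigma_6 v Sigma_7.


For a wedge X v Y: reduced H_k(X v Y) = H_k(X) + H_k(Y).
Each Sigma_g contributes b_1 = 2g.
b_1 = 12 + 12 + 14 = 38

38


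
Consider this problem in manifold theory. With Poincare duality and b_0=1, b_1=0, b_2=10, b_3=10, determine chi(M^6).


By Poincare duality b_k = b_{6-k}, so full Betti numbers: b_0=1, b_1=0, b_2=10, b_3=10, b_4=10, b_5=0, b_6=1.
chi = sum (-1)^k b_k = 12

12


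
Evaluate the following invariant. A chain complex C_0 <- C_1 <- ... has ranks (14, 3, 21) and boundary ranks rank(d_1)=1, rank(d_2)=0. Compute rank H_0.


rank H_k = rank(ker d_k) - rank(im d_{k+1}).
rank(ker d_0) = rank(C_0) - rank(d_0) = 14 - 0 = 14.
rank(im d_{0+1}) = 1.
rank H_0 = 14 - 1 = 13

13


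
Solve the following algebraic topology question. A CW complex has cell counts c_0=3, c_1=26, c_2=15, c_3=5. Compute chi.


chi = sum_k (-1)^k c_k.
= (-1)^0*3 + (-1)^1*26 + (-1)^2*15 + (-1)^3*5
= (3) + (-26) + (15) + (-5)
= -13

-13


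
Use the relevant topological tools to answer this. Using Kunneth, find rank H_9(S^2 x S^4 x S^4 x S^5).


Each S^d has Poincare polynomial 1 + t^d.
The product S^2 x S^4 x S^4 x S^5 has Poincare polynomial prod(1+t^d_i).
Expanding: b_0=1, b_2=1, b_4=2, b_5=1, b_6=2, b_7=1, b_8=1, b_9=2, b_10=1, b_11=2, b_13=1, b_15=1.
b_9 = 2

2


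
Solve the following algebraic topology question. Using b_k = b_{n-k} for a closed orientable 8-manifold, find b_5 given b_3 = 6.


Poincare duality for closed orientable n-manifolds: b_k = b_{n-k}.
Here n = 8, so b_5 = b_3 = 6

6


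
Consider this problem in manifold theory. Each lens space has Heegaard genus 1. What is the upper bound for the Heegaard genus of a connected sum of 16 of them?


Heegaard genus satisfies g(A#B) <= g(A) + g(B).
Each lens space has g = 1.
Upper bound: 16 * 1 = 16

16


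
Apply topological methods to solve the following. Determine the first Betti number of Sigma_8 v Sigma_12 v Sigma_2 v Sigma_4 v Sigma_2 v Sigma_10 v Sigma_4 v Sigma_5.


For a wedge X v Y: reduced H_k(X v Y) = H_k(X) + H_k(Y).
Each Sigma_g contributes b_1 = 2g.
b_1 = 16 + 24 + 4 + 8 + 4 + 20 + 8 + 10 = 94

94


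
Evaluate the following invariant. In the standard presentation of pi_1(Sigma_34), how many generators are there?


Standard presentation: pi_1(Sigma_g) = <a_1,b_1,...,a_g,b_g | [a_1,b_1]...[a_g,b_g] = 1>.
Number of generators = 2g = 2*34 = 68

68


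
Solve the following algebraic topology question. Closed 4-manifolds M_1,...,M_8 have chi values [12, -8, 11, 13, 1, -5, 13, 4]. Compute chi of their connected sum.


For n-manifolds: chi(A#B) = chi(A) + chi(B) - chi(S^4).
chi(S^4) = 1 + (-1)^4 = 2.
chi(#) = (sum chi_i) - (8-1)*chi(S^4) = 41 - 7*2 = 27

27


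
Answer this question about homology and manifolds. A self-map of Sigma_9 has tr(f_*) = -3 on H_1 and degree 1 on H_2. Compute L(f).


L(f) = tr(f_0*) - tr(f_1*) + tr(f_2*).
= 1 - (-3) + (1)
= 5

5


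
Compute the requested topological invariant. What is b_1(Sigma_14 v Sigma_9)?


For a wedge: H_1(A v B) = H_1(A) + H_1(B).
b_1(Sigma_14) = 28, b_1(Sigma_9) = 18.
b_1 = 28 + 18 = 46

46


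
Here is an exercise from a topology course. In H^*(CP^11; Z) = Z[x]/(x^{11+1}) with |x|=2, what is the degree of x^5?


|x| = 2 in H^*(CP^n).
|x^5| = 5 * |x| = 5 * 2 = 10

10


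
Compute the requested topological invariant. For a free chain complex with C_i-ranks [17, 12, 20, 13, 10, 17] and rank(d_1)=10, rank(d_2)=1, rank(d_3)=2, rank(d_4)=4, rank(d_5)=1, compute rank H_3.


rank H_k = rank(ker d_k) - rank(im d_{k+1}).
rank(ker d_3) = rank(C_3) - rank(d_3) = 13 - 2 = 11.
rank(im d_{3+1}) = 4.
rank H_3 = 11 - 4 = 7

7


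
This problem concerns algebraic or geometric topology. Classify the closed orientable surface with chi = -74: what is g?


chi = 2 - 2g for closed orientable surfaces.
-74 = 2 - 2g
2g = 2 - (-74) = 76
g = 38

38


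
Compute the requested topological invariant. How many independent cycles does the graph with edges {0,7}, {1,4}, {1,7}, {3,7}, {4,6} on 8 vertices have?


b_1 = E - V + (number of components).
E = 5, V = 8, components = 3.
b_1 = 5 - 8 + 3 = 0

0


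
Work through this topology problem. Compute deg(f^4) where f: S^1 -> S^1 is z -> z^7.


deg(f) = 7. Degree is multiplicative: deg(f^4) = (deg f)^4.
deg(f^4) = (7)^4 = 2401

2401


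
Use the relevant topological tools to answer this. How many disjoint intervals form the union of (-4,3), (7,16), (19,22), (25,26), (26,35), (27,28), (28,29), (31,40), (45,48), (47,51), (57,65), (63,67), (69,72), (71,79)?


Sort and merge overlapping open intervals.
Merged: (-4,3), (7,16), (19,22), (25,26), (26,40), (45,51), (57,67), (69,79).
Number of components = 8

8


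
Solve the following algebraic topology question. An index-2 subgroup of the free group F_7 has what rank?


Nielsen-Schreier: an index-n subgroup of F_r is free of rank 1 + n(r-1).
Equivalently: chi(cover) = n*chi(base); chi(vee_r S^1) = 1 - 7 = -6.
chi(E) = 2*(-6) = -12; rank = 1 - chi(E) = 1 - (-12) = 13.
rank = 1 + 2*(7-1) = 1 + 12 = 13

13


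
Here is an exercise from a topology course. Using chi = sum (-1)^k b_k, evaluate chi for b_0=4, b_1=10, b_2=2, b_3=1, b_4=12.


chi = sum_k (-1)^k b_k.
= (4) + (-10) + (2) + (-1) + (12)
= 7

7


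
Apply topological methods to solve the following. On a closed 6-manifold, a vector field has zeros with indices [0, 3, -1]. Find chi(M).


Poincare-Hopf: chi(M) = sum of indices of zeros.
chi = (0) + (3) + (-1) = 2

2


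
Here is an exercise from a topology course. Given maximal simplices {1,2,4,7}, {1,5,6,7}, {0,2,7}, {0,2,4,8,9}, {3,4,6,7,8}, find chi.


Enumerate all faces; f-vector: f_0=10, f_1=28, f_2=29, f_3=12, f_4=2.
chi = sum (-1)^k f_k = 1

1


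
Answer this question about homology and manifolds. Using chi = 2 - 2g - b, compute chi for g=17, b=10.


For a compact orientable surface with genus g and b boundary components: chi = 2 - 2g - b.
chi = 2 - 2*17 - 10 = 2 - 34 - 10 = -42

-42


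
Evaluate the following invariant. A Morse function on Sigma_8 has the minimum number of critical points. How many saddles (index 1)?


A perfect Morse function has m_k = b_k.
For Sigma_8: b_0=1, b_1=2g=16, b_2=1.
Saddles m_1 = 2g = 16

16


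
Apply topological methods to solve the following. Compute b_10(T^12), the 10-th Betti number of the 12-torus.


By the Kunneth formula, b_k(T^n) = C(n,k).
b_10(T^12) = C(12,10).
C(12,10) = 12!/(10!*2!) = 66

66


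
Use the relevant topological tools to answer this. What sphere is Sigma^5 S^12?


Each suspension raises dimension by 1: Sigma S^n = S^{n+1}.
Sigma^5 S^12 = S^{12+5} = S^17

17


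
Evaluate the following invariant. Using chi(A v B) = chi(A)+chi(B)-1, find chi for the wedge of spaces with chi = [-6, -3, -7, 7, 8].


chi(A v B) = chi(A) + chi(B) - 1 (one point identified).
For 5 spaces: chi = (sum chi_i) - (5 - 1).
sum = -1; chi = -1 - 4 = -5

-5


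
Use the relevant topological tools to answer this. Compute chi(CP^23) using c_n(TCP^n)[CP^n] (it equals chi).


For any closed oriented manifold, <e(TM),[M]> = chi(M).
chi(CP^23) = 23+1 = 24

24


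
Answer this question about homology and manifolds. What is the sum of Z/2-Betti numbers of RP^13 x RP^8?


dim H^*(RP^n; Z/2) = n+1 (one Z/2 in each degree 0..n).
Total Betti number is multiplicative.
Total = (13+1) * (8+1) = 14 * 9 = 126

126


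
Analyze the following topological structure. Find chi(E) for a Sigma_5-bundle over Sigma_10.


For a fiber bundle F -> E -> B (with CW structure): chi(E) = chi(B) * chi(F).
chi(Sigma_10) = -18, chi(Sigma_5) = -8.
chi(E) = (-18) * (-8) = 144

144


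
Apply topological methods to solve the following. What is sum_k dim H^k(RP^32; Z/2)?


H^k(RP^32; Z/2) = Z/2 for each 0 <= k <= 32.
Total dimension = 32 + 1 = 33

33


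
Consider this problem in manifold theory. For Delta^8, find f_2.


Delta^8 has 8+1 vertices. A 2-face is a choice of 2+1 vertices.
f_2 = C(8+1, 2+1) = C(9,3) = 84

84


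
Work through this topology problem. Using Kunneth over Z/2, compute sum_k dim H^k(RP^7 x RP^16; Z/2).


dim H^*(RP^n; Z/2) = n+1 (one Z/2 in each degree 0..n).
Total Betti number is multiplicative.
Total = (7+1) * (16+1) = 8 * 17 = 136

136


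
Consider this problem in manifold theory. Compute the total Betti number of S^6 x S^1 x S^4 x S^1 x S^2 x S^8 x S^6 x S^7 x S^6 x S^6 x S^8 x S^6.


Total Betti number is multiplicative under products.
Each S^d (d>=1) has total Betti number 2.
There are 12 sphere factors.
Total = 2^12 = 4096

4096


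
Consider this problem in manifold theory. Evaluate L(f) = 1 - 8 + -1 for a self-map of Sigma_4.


L(f) = tr(f_0*) - tr(f_1*) + tr(f_2*).
= 1 - (8) + (-1)
= -8

-8


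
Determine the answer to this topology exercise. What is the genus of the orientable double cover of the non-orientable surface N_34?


chi(N_34) = 2 - 34 = -32.
Double cover: chi(Sigma_g) = 2 * chi(N_34) = 2*(-32) = -64.
2 - 2g = -64, so g = (2 - (-64))/2 = 66/2 = 33

33


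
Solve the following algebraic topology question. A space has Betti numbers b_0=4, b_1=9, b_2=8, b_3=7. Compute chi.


chi = sum_k (-1)^k b_k.
= (4) + (-9) + (8) + (-7)
= -4

-4


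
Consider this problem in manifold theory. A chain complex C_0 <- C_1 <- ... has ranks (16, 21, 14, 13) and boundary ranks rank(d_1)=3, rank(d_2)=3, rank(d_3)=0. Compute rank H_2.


rank H_k = rank(ker d_k) - rank(im d_{k+1}).
rank(ker d_2) = rank(C_2) - rank(d_2) = 14 - 3 = 11.
rank(im d_{2+1}) = 0.
rank H_2 = 11 - 0 = 11

11


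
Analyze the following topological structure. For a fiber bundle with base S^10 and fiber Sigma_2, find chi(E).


chi(S^10) = 2 (n even), chi(Sigma_2) = 2 - 2*2 = -2.
chi(E) = 2 * (-2) = -4

-4


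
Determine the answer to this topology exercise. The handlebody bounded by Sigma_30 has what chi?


A genus-g handlebody deformation retracts to a wedge of g circles.
chi(vee_g S^1) = 1 - g.
chi(H_30) = 1 - 30 = -29

-29


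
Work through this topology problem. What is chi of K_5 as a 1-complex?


K_5: V = 5, E = C(5,2) = 10.
chi = V - E = 5 - 10 = -5

-5


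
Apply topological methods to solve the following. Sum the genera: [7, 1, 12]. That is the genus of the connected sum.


Genus is additive under connected sum of orientable surfaces.
g = 7 + 1 + 12 = 20

20


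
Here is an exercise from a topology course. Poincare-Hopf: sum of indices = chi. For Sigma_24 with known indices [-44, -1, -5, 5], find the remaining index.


Poincare-Hopf: sum of indices = chi(M).
chi(Sigma_24) = 2 - 2*24 = -46.
Sum of known indices = -45.
x = chi - (sum known) = -46 - (-45) = -1

-1


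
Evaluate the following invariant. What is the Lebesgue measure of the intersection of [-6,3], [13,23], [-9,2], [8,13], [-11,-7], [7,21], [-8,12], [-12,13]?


Intersection = [max(a_i), min(b_i)] = [13, -7].
Since 13 > -7, the intersection is empty.
Length = 0

0


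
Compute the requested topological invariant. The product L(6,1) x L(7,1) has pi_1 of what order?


pi_1(X x Y) = pi_1(X) x pi_1(Y).
pi_1(L(6,1)) = Z/6, pi_1(L(7,1)) = Z/7.
|Z/6 x Z/7| = 6 * 7 = 42

42


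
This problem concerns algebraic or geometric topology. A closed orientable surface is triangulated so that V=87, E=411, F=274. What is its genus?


chi = V - E + F = 87 - 411 + 274 = -50
For orientable closed surface: chi = 2 - 2g, so g = (2 - chi)/2.
g = (2 - (-50)) / 2 = 52 / 2 = 26

26


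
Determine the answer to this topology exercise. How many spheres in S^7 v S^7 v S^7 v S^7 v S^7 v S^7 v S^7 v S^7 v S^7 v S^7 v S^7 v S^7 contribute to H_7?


For a wedge of spheres, H_k (k>0) is free on one generator per sphere of dimension k.
Spheres of dimension 7: count = 12.
b_7 = 12

12


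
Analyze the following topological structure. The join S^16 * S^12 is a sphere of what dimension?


Join of spheres: S^m * S^n = S^{m+n+1}.
dim = 16 + 12 + 1 = 29

29


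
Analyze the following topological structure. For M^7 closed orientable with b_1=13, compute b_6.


Poincare duality for closed orientable n-manifolds: b_k = b_{n-k}.
Here n = 7, so b_6 = b_1 = 13

13


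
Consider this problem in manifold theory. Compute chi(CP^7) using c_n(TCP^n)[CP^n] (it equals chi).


For any closed oriented manifold, <e(TM),[M]> = chi(M).
chi(CP^7) = 7+1 = 8

8


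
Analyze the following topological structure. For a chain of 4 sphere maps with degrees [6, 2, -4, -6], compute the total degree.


Degree is multiplicative: deg(composition) = product of degrees.
= (6) * (2) * (-4) * (-6) = 288

288


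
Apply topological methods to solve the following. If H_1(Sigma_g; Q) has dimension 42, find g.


For a closed orientable surface: b_1 = 2g.
42 = 2g
g = 42 / 2 = 21

21


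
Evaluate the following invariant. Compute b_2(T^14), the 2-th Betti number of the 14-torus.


By the Kunneth formula, b_k(T^n) = C(n,k).
b_2(T^14) = C(14,2).
C(14,2) = 14!/(2!*12!) = 91

91


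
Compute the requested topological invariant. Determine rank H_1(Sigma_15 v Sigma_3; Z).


For a wedge: H_1(A v B) = H_1(A) + H_1(B).
b_1(Sigma_15) = 30, b_1(Sigma_3) = 6.
b_1 = 30 + 6 = 36

36


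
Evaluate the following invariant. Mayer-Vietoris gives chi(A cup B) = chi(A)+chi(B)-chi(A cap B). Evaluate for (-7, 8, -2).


chi(A cup B) = chi(A) + chi(B) - chi(A cap B)
= -7 + (8) - (-2)
= 3

3


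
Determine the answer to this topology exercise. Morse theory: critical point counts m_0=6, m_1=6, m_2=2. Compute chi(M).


Morse theory: chi(M) = sum_k (-1)^k m_k where m_k = #(index-k critical points).
= (6) + (-6) + (2) = 2

2


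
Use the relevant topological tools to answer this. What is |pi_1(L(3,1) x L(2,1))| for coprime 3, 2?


pi_1(X x Y) = pi_1(X) x pi_1(Y).
pi_1(L(3,1)) = Z/3, pi_1(L(2,1)) = Z/2.
|Z/3 x Z/2| = 3 * 2 = 6

6


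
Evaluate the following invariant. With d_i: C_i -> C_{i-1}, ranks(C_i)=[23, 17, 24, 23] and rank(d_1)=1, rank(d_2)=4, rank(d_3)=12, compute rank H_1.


rank H_k = rank(ker d_k) - rank(im d_{k+1}).
rank(ker d_1) = rank(C_1) - rank(d_1) = 17 - 1 = 16.
rank(im d_{1+1}) = 4.
rank H_1 = 16 - 4 = 12

12


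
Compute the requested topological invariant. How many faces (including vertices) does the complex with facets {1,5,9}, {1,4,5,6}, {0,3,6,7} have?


Each maximal simplex on m vertices has 2^m - 1 nonempty faces.
Take the union (dedupe shared faces).
Total distinct faces = 33

33


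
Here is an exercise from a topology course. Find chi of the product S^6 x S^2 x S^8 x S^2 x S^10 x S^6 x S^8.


chi is multiplicative: chi(X x Y) = chi(X) chi(Y).
Each even-dim sphere has chi = 2. There are 7 factors.
chi = 2^7 = 128

128


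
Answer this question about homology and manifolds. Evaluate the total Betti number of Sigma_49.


For Sigma_49: b_0 = 1, b_1 = 2g = 98, b_2 = 1.
Total = 1 + 98 + 1 = 100

100


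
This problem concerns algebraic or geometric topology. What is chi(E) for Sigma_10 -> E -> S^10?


chi(S^10) = 2 (n even), chi(Sigma_10) = 2 - 2*10 = -18.
chi(E) = 2 * (-18) = -36

-36


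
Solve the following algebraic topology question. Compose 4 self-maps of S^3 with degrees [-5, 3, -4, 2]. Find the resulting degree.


Degree is multiplicative: deg(composition) = product of degrees.
= (-5) * (3) * (-4) * (2) = 120

120


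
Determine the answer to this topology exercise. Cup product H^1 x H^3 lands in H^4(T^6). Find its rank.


Cup product: H^p x H^q -> H^{p+q}; here p+q = 1+3 = 4.
rank H^k(T^n) = C(n,k).
C(6,4) = 15

15


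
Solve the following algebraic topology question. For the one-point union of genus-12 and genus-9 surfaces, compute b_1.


For a wedge: H_1(A v B) = H_1(A) + H_1(B).
b_1(Sigma_12) = 24, b_1(Sigma_9) = 18.
b_1 = 24 + 18 = 42

42


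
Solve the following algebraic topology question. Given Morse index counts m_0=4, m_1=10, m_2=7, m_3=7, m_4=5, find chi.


Morse theory: chi(M) = sum_k (-1)^k m_k where m_k = #(index-k critical points).
= (4) + (-10) + (7) + (-7) + (5) = -1

-1


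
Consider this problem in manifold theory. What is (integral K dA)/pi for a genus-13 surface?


Gauss-Bonnet: integral K dA = 2*pi*chi(M).
chi(Sigma_13) = 2 - 2*13 = -24.
(integral K dA)/pi = 2*chi = 2*(-24) = -48

-48


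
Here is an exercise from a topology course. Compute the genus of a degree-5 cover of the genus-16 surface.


For an n-sheeted cover: chi(E) = n * chi(B).
chi(Sigma_16) = 2 - 2*16 = -30.
chi(E) = 5 * (-30) = -150.
genus(E) = (2 - chi(E))/2 = (2 - (-150))/2 = 152/2 = 76

76


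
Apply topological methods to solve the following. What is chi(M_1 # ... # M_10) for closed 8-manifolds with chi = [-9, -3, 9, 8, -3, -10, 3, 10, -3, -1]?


For n-manifolds: chi(A#B) = chi(A) + chi(B) - chi(S^8).
chi(S^8) = 1 + (-1)^8 = 2.
chi(#) = (sum chi_i) - (10-1)*chi(S^8) = 1 - 9*2 = -17

-17


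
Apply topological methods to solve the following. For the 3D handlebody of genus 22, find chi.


A genus-g handlebody deformation retracts to a wedge of g circles.
chi(vee_g S^1) = 1 - g.
chi(H_22) = 1 - 22 = -21

-21


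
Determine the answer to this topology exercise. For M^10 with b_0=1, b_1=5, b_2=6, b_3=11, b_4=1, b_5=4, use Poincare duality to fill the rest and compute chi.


By Poincare duality b_k = b_{10-k}, so full Betti numbers: b_0=1, b_1=5, b_2=6, b_3=11, b_4=1, b_5=4, b_6=1, b_7=11, b_8=6, b_9=5, b_10=1.
chi = sum (-1)^k b_k = -20

-20


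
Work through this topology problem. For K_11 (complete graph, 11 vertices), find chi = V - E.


K_11: V = 11, E = C(11,2) = 55.
chi = V - E = 11 - 55 = -44

-44


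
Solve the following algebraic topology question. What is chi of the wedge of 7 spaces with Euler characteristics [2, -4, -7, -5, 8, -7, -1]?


chi(A v B) = chi(A) + chi(B) - 1 (one point identified).
For 7 spaces: chi = (sum chi_i) - (7 - 1).
sum = -14; chi = -14 - 6 = -20

-20


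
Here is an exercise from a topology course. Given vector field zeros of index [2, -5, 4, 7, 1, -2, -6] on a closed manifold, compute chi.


Poincare-Hopf: chi(M) = sum of indices of zeros.
chi = (2) + (-5) + (4) + (7) + (1) + (-2) + (-6) = 1

1


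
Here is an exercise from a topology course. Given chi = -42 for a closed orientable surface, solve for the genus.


chi = 2 - 2g for closed orientable surfaces.
-42 = 2 - 2g
2g = 2 - (-42) = 44
g = 22

22


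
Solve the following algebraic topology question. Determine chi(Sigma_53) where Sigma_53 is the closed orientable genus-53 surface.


For a closed orientable surface of genus g: chi = 2 - 2g.
Here g = 53.
chi = 2 - 2*53 = 2 - 106 = -104

-104


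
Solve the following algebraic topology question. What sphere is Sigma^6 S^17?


Each suspension raises dimension by 1: Sigma S^n = S^{n+1}.
Sigma^6 S^17 = S^{17+6} = S^23

23


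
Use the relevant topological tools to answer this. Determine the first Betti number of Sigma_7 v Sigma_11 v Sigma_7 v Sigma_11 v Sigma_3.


For a wedge X v Y: reduced H_k(X v Y) = H_k(X) + H_k(Y).
Each Sigma_g contributes b_1 = 2g.
b_1 = 14 + 22 + 14 + 22 + 6 = 78

78


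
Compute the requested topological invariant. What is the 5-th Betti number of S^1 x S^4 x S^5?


Each S^d has Poincare polynomial 1 + t^d.
The product S^1 x S^4 x S^5 has Poincare polynomial prod(1+t^d_i).
Expanding: b_0=1, b_1=1, b_4=1, b_5=2, b_6=1, b_9=1, b_10=1.
b_5 = 2

2


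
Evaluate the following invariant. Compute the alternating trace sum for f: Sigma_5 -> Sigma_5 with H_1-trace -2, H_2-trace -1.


L(f) = tr(f_0*) - tr(f_1*) + tr(f_2*).
= 1 - (-2) + (-1)
= 2

2


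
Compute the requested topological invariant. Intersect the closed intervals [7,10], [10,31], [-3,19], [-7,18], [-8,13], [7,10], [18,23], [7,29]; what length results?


Intersection = [max(a_i), min(b_i)] = [18, 10].
Since 18 > 10, the intersection is empty.
Length = 0

0


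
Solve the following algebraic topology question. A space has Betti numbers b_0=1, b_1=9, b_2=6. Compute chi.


chi = sum_k (-1)^k b_k.
= (1) + (-9) + (6)
= -2

-2


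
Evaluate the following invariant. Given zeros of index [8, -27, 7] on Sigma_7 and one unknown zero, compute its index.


Poincare-Hopf: sum of indices = chi(M).
chi(Sigma_7) = 2 - 2*7 = -12.
Sum of known indices = -12.
x = chi - (sum known) = -12 - (-12) = 0

0


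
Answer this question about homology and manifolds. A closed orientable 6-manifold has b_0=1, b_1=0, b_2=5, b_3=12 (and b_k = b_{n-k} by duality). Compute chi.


By Poincare duality b_k = b_{6-k}, so full Betti numbers: b_0=1, b_1=0, b_2=5, b_3=12, b_4=5, b_5=0, b_6=1.
chi = sum (-1)^k b_k = 0

0


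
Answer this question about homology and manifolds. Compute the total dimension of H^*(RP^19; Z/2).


H^k(RP^19; Z/2) = Z/2 for each 0 <= k <= 19.
Total dimension = 19 + 1 = 20

20


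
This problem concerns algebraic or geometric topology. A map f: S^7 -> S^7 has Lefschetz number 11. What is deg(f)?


L(f) = 1 + (-1)^7 deg(f) on S^7.
11 = 1 + (-1)^7 * deg(f)
(-1)^7 * deg(f) = 10
deg(f) = -10

-10


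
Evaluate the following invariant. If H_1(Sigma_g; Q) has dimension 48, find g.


For a closed orientable surface: b_1 = 2g.
48 = 2g
g = 48 / 2 = 24

24


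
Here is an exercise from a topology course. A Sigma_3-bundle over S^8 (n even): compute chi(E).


chi(S^8) = 2 (n even), chi(Sigma_3) = 2 - 2*3 = -4.
chi(E) = 2 * (-4) = -8

-8


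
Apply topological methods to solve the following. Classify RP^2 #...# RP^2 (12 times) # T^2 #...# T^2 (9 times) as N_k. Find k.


Since a >= 1, the sum is non-orientable; each T^2 can be replaced by RP^2 # RP^2 (since T^2#RP^2 = 3RP^2).
Total crosscaps k = 12 + 2*9 = 30.
Check via chi: chi = 12*1 + 9*0 - (12+9-1)*2 = -28 = 2 - k = -28. Consistent.

30


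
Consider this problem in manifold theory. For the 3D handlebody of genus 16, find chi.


A genus-g handlebody deformation retracts to a wedge of g circles.
chi(vee_g S^1) = 1 - g.
chi(H_16) = 1 - 16 = -15

-15


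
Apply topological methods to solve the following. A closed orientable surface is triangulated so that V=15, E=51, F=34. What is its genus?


chi = V - E + F = 15 - 51 + 34 = -2
For orientable closed surface: chi = 2 - 2g, so g = (2 - chi)/2.
g = (2 - (-2)) / 2 = 4 / 2 = 2

2


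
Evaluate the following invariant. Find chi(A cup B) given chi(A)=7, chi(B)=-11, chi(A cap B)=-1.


chi(A cup B) = chi(A) + chi(B) - chi(A cap B)
= 7 + (-11) - (-1)
= -3

-3


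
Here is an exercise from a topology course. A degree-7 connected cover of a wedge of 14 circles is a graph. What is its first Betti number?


Nielsen-Schreier: an index-n subgroup of F_r is free of rank 1 + n(r-1).
Equivalently: chi(cover) = n*chi(base); chi(vee_r S^1) = 1 - 14 = -13.
chi(E) = 7*(-13) = -91; rank = 1 - chi(E) = 1 - (-91) = 92.
rank = 1 + 7*(14-1) = 1 + 91 = 92

92


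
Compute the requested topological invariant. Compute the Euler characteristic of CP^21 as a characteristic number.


For any closed oriented manifold, <e(TM),[M]> = chi(M).
chi(CP^21) = 21+1 = 22

22


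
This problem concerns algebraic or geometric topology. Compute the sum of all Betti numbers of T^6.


b_k(T^6) = C(6,k), so the sum over k is sum_k C(6,k) = 2^6.
Total = 2^6 = 64

64


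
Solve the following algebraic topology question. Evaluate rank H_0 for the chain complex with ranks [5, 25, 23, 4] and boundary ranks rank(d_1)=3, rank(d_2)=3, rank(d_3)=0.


rank H_k = rank(ker d_k) - rank(im d_{k+1}).
rank(ker d_0) = rank(C_0) - rank(d_0) = 5 - 0 = 5.
rank(im d_{0+1}) = 3.
rank H_0 = 5 - 3 = 2

2


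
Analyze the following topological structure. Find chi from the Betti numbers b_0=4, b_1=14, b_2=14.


chi = sum_k (-1)^k b_k.
= (4) + (-14) + (14)
= 4

4


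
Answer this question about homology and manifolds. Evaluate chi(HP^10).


HP^10 has one cell in each dimension 0, 4, ..., 4*10 (10+1 cells, all even-dim).
chi = 10 + 1 = 11

11


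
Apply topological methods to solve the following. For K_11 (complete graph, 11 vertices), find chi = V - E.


K_11: V = 11, E = C(11,2) = 55.
chi = V - E = 11 - 55 = -44

-44


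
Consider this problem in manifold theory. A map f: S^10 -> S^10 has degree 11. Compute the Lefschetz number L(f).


On S^10: L(f) = tr(f_0*) + (-1)^10 tr(f_10*) = 1 + (-1)^10 * deg(f).
L(f) = 1 + (-1)^10 * 11 = 1 + 11 = 12

12


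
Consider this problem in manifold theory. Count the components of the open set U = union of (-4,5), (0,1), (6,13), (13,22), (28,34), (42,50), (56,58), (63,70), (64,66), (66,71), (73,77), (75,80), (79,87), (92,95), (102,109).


Sort and merge overlapping open intervals.
Merged: (-4,5), (6,13), (13,22), (28,34), (42,50), (56,58), (63,71), (73,87), (92,95), (102,109).
Number of components = 10

10


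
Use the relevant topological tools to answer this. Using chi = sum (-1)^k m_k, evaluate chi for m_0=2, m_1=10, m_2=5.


Morse theory: chi(M) = sum_k (-1)^k m_k where m_k = #(index-k critical points).
= (2) + (-10) + (5) = -3

-3


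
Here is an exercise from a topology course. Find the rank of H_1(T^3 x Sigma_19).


pi_1(A x B) = pi_1(A) x pi_1(B); rank of abelianization = b_1.
b_1(T^3) = 3, b_1(Sigma_19) = 2*19 = 38.
b_1(product) = 3 + 38 = 41

41


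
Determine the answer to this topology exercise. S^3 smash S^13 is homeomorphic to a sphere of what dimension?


S^m ^ S^n = S^{m+n}.
k = 3 + 13 = 16

16


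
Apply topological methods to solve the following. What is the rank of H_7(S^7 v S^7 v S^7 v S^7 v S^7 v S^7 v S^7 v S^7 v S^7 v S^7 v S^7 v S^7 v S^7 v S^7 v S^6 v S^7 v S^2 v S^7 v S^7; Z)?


For a wedge of spheres, H_k (k>0) is free on one generator per sphere of dimension k.
Spheres of dimension 7: count = 17.
b_7 = 17

17


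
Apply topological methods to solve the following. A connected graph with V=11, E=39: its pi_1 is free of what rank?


For a connected graph: rank(pi_1) = b_1 = E - V + 1 = 1 - chi.
chi = V - E = 11 - 39 = -28.
rank = 1 - (-28) = 39 - 11 + 1 = 29

29


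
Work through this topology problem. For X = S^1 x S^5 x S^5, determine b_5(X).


Each S^d has Poincare polynomial 1 + t^d.
The product S^1 x S^5 x S^5 has Poincare polynomial prod(1+t^d_i).
Expanding: b_0=1, b_1=1, b_5=2, b_6=2, b_10=1, b_11=1.
b_5 = 2

2


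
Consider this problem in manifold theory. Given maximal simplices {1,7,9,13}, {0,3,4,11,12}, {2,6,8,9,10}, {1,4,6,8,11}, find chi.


Enumerate all faces; f-vector: f_0=13, f_1=34, f_2=34, f_3=16, f_4=3.
chi = sum (-1)^k f_k = 0

0


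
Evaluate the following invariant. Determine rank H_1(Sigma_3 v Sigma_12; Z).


For a wedge: H_1(A v B) = H_1(A) + H_1(B).
b_1(Sigma_3) = 6, b_1(Sigma_12) = 24.
b_1 = 6 + 24 = 30

30


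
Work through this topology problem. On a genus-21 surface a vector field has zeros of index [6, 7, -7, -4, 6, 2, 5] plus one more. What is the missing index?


Poincare-Hopf: sum of indices = chi(M).
chi(Sigma_21) = 2 - 2*21 = -40.
Sum of known indices = 15.
x = chi - (sum known) = -40 - (15) = -55

-55


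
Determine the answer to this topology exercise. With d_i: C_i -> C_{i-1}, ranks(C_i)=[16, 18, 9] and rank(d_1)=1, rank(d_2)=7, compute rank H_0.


rank H_k = rank(ker d_k) - rank(im d_{k+1}).
rank(ker d_0) = rank(C_0) - rank(d_0) = 16 - 0 = 16.
rank(im d_{0+1}) = 1.
rank H_0 = 16 - 1 = 15

15


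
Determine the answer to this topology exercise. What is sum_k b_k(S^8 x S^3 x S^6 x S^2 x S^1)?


Total Betti number is multiplicative under products.
Each S^d (d>=1) has total Betti number 2.
There are 5 sphere factors.
Total = 2^5 = 32

32


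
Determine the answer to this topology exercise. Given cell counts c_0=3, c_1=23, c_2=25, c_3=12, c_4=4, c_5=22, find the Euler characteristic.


chi = sum_k (-1)^k c_k.
= (-1)^0*3 + (-1)^1*23 + (-1)^2*25 + (-1)^3*12 + (-1)^4*4 + (-1)^5*22
= (3) + (-23) + (25) + (-12) + (4) + (-22)
= -25

-25


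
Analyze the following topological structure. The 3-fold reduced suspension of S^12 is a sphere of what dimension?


Each suspension raises dimension by 1: Sigma S^n = S^{n+1}.
Sigma^3 S^12 = S^{12+3} = S^15

15


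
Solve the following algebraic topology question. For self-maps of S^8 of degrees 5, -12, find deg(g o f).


Degree is multiplicative under composition: deg(g o f) = deg(g) * deg(f).
= -12 * 5 = -60

-60


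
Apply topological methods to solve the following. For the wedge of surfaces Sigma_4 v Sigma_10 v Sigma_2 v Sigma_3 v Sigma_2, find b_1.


For a wedge X v Y: reduced H_k(X v Y) = H_k(X) + H_k(Y).
Each Sigma_g contributes b_1 = 2g.
b_1 = 8 + 20 + 4 + 6 + 4 = 42

42


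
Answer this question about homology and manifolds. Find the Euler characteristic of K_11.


K_11: V = 11, E = C(11,2) = 55.
chi = V - E = 11 - 55 = -44

-44


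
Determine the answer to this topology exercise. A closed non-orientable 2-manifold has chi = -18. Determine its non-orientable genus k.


chi = 2 - k for closed non-orientable surfaces with k crosscaps.
-18 = 2 - k
k = 2 - (-18) = 20

20


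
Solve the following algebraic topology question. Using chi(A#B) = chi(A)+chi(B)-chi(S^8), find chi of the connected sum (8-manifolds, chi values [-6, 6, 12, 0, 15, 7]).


For n-manifolds: chi(A#B) = chi(A) + chi(B) - chi(S^8).
chi(S^8) = 1 + (-1)^8 = 2.
chi(#) = (sum chi_i) - (6-1)*chi(S^8) = 34 - 5*2 = 24

24


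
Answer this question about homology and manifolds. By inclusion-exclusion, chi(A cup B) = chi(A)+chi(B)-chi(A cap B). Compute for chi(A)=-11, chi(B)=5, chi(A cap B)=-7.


chi(A cup B) = chi(A) + chi(B) - chi(A cap B)
= -11 + (5) - (-7)
= 1

1


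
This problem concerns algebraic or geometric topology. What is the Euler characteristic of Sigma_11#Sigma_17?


chi(Sigma_11) = 2 - 2*11 = -20
chi(Sigma_17) = 2 - 2*17 = -32
For surfaces: chi(A#B) = chi(A) + chi(B) - 2.
chi = -20 + -32 - 2 = -54

-54


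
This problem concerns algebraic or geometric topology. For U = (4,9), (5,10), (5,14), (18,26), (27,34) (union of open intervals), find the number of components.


Sort and merge overlapping open intervals.
Merged: (4,14), (18,26), (27,34).
Number of components = 3

3


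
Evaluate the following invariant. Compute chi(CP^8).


CP^8 has one cell in each even dimension 0, 2, ..., 2*8 (8+1 cells total).
All cells are even-dimensional, so chi = number of cells.
chi = 8 + 1 = 9

9


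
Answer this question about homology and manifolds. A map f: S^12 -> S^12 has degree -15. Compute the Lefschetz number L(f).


On S^12: L(f) = tr(f_0*) + (-1)^12 tr(f_12*) = 1 + (-1)^12 * deg(f).
L(f) = 1 + (-1)^12 * -15 = 1 + -15 = -14

-14


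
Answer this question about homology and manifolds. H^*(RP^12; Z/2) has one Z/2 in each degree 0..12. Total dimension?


H^k(RP^12; Z/2) = Z/2 for each 0 <= k <= 12.
Total dimension = 12 + 1 = 13

13


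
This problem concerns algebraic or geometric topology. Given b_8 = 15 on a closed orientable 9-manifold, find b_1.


Poincare duality for closed orientable n-manifolds: b_k = b_{n-k}.
Here n = 9, so b_1 = b_8 = 15

15


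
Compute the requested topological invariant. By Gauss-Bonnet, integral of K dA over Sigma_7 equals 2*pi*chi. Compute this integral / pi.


Gauss-Bonnet: integral K dA = 2*pi*chi(M).
chi(Sigma_7) = 2 - 2*7 = -12.
(integral K dA)/pi = 2*chi = 2*(-12) = -24

-24


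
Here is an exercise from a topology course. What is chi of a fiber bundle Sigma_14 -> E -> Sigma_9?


For a fiber bundle F -> E -> B (with CW structure): chi(E) = chi(B) * chi(F).
chi(Sigma_9) = -16, chi(Sigma_14) = -26.
chi(E) = (-16) * (-26) = 416

416
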